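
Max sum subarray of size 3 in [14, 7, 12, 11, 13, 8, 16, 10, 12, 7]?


[0:3]: 33
[1:4]: 30
[2:5]: 36
[3:6]: 32
[4:7]: 37
[5:8]: 34
[6:9]: 38
[7:10]: 29

Max: 38 at [6:9]


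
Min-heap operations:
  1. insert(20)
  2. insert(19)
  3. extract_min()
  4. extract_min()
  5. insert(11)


insert(20) -> [20]
insert(19) -> [19, 20]
extract_min()->19, [20]
extract_min()->20, []
insert(11) -> [11]

Final heap: [11]


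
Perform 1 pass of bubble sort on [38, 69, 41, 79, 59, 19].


Initial: [38, 69, 41, 79, 59, 19]
Pass 1: [38, 41, 69, 59, 19, 79] (3 swaps)

After 1 pass: [38, 41, 69, 59, 19, 79]


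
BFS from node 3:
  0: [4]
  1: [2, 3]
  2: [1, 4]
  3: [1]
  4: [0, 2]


Visit 3, enqueue [1]
Visit 1, enqueue [2]
Visit 2, enqueue [4]
Visit 4, enqueue [0]
Visit 0, enqueue []

BFS order: [3, 1, 2, 4, 0]


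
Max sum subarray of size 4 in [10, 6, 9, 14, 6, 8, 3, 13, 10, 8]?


[0:4]: 39
[1:5]: 35
[2:6]: 37
[3:7]: 31
[4:8]: 30
[5:9]: 34
[6:10]: 34

Max: 39 at [0:4]


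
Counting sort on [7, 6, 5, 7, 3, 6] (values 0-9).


Input: [7, 6, 5, 7, 3, 6]
Counts: [0, 0, 0, 1, 0, 1, 2, 2, 0, 0]

Sorted: [3, 5, 6, 6, 7, 7]


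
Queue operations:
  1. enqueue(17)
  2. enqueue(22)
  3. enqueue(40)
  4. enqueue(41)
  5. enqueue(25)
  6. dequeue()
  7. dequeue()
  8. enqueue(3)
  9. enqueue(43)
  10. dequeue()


enqueue(17) -> [17]
enqueue(22) -> [17, 22]
enqueue(40) -> [17, 22, 40]
enqueue(41) -> [17, 22, 40, 41]
enqueue(25) -> [17, 22, 40, 41, 25]
dequeue()->17, [22, 40, 41, 25]
dequeue()->22, [40, 41, 25]
enqueue(3) -> [40, 41, 25, 3]
enqueue(43) -> [40, 41, 25, 3, 43]
dequeue()->40, [41, 25, 3, 43]

Final queue: [41, 25, 3, 43]


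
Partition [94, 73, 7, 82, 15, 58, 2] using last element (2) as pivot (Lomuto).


Pivot: 2
Place pivot at 0: [2, 73, 7, 82, 15, 58, 94]

Partitioned: [2, 73, 7, 82, 15, 58, 94]


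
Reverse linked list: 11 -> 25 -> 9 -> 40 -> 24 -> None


Step 1: curr=11, set curr.next=prev(None) | reversed so far: 11
Step 2: curr=25, set curr.next=prev(11) | reversed so far: 25 -> 11
Step 3: curr=9, set curr.next=prev(25) | reversed so far: 9 -> 25 -> 11
Step 4: curr=40, set curr.next=prev(9) | reversed so far: 40 -> 9 -> 25 -> 11
Step 5: curr=24, set curr.next=prev(40) | reversed so far: 24 -> 40 -> 9 -> 25 -> 11

24 -> 40 -> 9 -> 25 -> 11 -> None


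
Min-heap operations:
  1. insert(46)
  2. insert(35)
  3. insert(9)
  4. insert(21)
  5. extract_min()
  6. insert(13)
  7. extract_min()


insert(46) -> [46]
insert(35) -> [35, 46]
insert(9) -> [9, 46, 35]
insert(21) -> [9, 21, 35, 46]
extract_min()->9, [21, 46, 35]
insert(13) -> [13, 21, 35, 46]
extract_min()->13, [21, 46, 35]

Final heap: [21, 46, 35]


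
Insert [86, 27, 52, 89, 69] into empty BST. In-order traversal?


Insert 86: root
Insert 27: L from 86
Insert 52: L from 86 -> R from 27
Insert 89: R from 86
Insert 69: L from 86 -> R from 27 -> R from 52

In-order: [27, 52, 69, 86, 89]


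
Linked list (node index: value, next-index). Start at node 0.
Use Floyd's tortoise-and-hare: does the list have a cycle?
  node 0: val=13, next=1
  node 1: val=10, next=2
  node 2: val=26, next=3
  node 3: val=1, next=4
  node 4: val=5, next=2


Floyd's tortoise (slow, +1) and hare (fast, +2):
  init: slow=0, fast=0
  step 1: slow=1, fast=2
  step 2: slow=2, fast=4
  step 3: slow=3, fast=3
  slow == fast at node 3: cycle detected

Cycle: yes


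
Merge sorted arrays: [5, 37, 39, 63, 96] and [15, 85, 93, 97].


Take 5 from A
Take 15 from B
Take 37 from A
Take 39 from A
Take 63 from A
Take 85 from B
Take 93 from B
Take 96 from A

Merged: [5, 15, 37, 39, 63, 85, 93, 96, 97]


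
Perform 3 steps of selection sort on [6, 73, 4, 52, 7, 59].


Initial: [6, 73, 4, 52, 7, 59]
Step 1: min=4 at 2
  Swap: [4, 73, 6, 52, 7, 59]
Step 2: min=6 at 2
  Swap: [4, 6, 73, 52, 7, 59]
Step 3: min=7 at 4
  Swap: [4, 6, 7, 52, 73, 59]

After 3 steps: [4, 6, 7, 52, 73, 59]


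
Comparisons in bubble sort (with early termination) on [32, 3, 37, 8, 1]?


Algorithm: bubble sort (with early termination)
Input: [32, 3, 37, 8, 1]
Sorted: [1, 3, 8, 32, 37]

10


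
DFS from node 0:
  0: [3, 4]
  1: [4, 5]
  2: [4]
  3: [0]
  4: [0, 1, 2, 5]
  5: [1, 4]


Visit 0, push [4, 3]
Visit 3, push []
Visit 4, push [5, 2, 1]
Visit 1, push [5]
Visit 5, push []
Visit 2, push []

DFS order: [0, 3, 4, 1, 5, 2]


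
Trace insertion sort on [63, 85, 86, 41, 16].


Initial: [63, 85, 86, 41, 16]
Insert 85: [63, 85, 86, 41, 16]
Insert 86: [63, 85, 86, 41, 16]
Insert 41: [41, 63, 85, 86, 16]
Insert 16: [16, 41, 63, 85, 86]

Sorted: [16, 41, 63, 85, 86]


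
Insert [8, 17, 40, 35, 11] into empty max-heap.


Insert 8: [8]
Insert 17: [17, 8]
Insert 40: [40, 8, 17]
Insert 35: [40, 35, 17, 8]
Insert 11: [40, 35, 17, 8, 11]

Final heap: [40, 35, 17, 8, 11]


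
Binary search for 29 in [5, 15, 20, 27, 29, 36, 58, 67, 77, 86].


Step 1: lo=0, hi=9, mid=4, val=29

Found at index 4


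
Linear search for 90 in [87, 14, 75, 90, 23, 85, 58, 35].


i=0: 87!=90
i=1: 14!=90
i=2: 75!=90
i=3: 90==90 found!

Found at 3, 4 comps


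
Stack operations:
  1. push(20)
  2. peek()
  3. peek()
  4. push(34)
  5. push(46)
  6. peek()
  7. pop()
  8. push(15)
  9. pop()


push(20) -> [20]
peek()->20
peek()->20
push(34) -> [20, 34]
push(46) -> [20, 34, 46]
peek()->46
pop()->46, [20, 34]
push(15) -> [20, 34, 15]
pop()->15, [20, 34]

Final stack: [20, 34]


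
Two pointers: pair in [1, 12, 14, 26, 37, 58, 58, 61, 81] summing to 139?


lo=0(1)+hi=8(81)=82
lo=1(12)+hi=8(81)=93
lo=2(14)+hi=8(81)=95
lo=3(26)+hi=8(81)=107
lo=4(37)+hi=8(81)=118
lo=5(58)+hi=8(81)=139

Yes: 58+81=139


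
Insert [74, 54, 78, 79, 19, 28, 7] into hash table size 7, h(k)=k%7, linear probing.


Insert 74: h=4 -> slot 4
Insert 54: h=5 -> slot 5
Insert 78: h=1 -> slot 1
Insert 79: h=2 -> slot 2
Insert 19: h=5, 1 probes -> slot 6
Insert 28: h=0 -> slot 0
Insert 7: h=0, 3 probes -> slot 3

Table: [28, 78, 79, 7, 74, 54, 19]


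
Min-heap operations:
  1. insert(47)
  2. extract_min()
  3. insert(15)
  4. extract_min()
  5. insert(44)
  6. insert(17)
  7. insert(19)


insert(47) -> [47]
extract_min()->47, []
insert(15) -> [15]
extract_min()->15, []
insert(44) -> [44]
insert(17) -> [17, 44]
insert(19) -> [17, 44, 19]

Final heap: [17, 44, 19]


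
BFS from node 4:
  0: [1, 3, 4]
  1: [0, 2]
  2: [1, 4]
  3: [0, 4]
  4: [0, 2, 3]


Visit 4, enqueue [0, 2, 3]
Visit 0, enqueue [1]
Visit 2, enqueue []
Visit 3, enqueue []
Visit 1, enqueue []

BFS order: [4, 0, 2, 3, 1]


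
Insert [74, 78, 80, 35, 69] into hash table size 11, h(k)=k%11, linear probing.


Insert 74: h=8 -> slot 8
Insert 78: h=1 -> slot 1
Insert 80: h=3 -> slot 3
Insert 35: h=2 -> slot 2
Insert 69: h=3, 1 probes -> slot 4

Table: [None, 78, 35, 80, 69, None, None, None, 74, None, None]


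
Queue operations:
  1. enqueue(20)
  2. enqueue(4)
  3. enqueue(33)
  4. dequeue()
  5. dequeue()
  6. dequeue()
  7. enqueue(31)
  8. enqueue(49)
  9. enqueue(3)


enqueue(20) -> [20]
enqueue(4) -> [20, 4]
enqueue(33) -> [20, 4, 33]
dequeue()->20, [4, 33]
dequeue()->4, [33]
dequeue()->33, []
enqueue(31) -> [31]
enqueue(49) -> [31, 49]
enqueue(3) -> [31, 49, 3]

Final queue: [31, 49, 3]


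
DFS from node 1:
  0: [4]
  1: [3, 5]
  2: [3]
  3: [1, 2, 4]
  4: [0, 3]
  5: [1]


Visit 1, push [5, 3]
Visit 3, push [4, 2]
Visit 2, push []
Visit 4, push [0]
Visit 0, push []
Visit 5, push []

DFS order: [1, 3, 2, 4, 0, 5]


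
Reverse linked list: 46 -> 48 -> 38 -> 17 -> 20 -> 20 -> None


Step 1: curr=46, set curr.next=prev(None) | reversed so far: 46
Step 2: curr=48, set curr.next=prev(46) | reversed so far: 48 -> 46
Step 3: curr=38, set curr.next=prev(48) | reversed so far: 38 -> 48 -> 46
Step 4: curr=17, set curr.next=prev(38) | reversed so far: 17 -> 38 -> 48 -> 46
Step 5: curr=20, set curr.next=prev(17) | reversed so far: 20 -> 17 -> 38 -> 48 -> 46
Step 6: curr=20, set curr.next=prev(20) | reversed so far: 20 -> 20 -> 17 -> 38 -> 48 -> 46

20 -> 20 -> 17 -> 38 -> 48 -> 46 -> None


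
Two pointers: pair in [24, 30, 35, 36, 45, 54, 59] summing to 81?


lo=0(24)+hi=6(59)=83
lo=0(24)+hi=5(54)=78
lo=1(30)+hi=5(54)=84
lo=1(30)+hi=4(45)=75
lo=2(35)+hi=4(45)=80
lo=3(36)+hi=4(45)=81

Yes: 36+45=81


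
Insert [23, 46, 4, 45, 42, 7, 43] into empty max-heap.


Insert 23: [23]
Insert 46: [46, 23]
Insert 4: [46, 23, 4]
Insert 45: [46, 45, 4, 23]
Insert 42: [46, 45, 4, 23, 42]
Insert 7: [46, 45, 7, 23, 42, 4]
Insert 43: [46, 45, 43, 23, 42, 4, 7]

Final heap: [46, 45, 43, 23, 42, 4, 7]


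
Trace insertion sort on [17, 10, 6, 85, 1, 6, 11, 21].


Initial: [17, 10, 6, 85, 1, 6, 11, 21]
Insert 10: [10, 17, 6, 85, 1, 6, 11, 21]
Insert 6: [6, 10, 17, 85, 1, 6, 11, 21]
Insert 85: [6, 10, 17, 85, 1, 6, 11, 21]
Insert 1: [1, 6, 10, 17, 85, 6, 11, 21]
Insert 6: [1, 6, 6, 10, 17, 85, 11, 21]
Insert 11: [1, 6, 6, 10, 11, 17, 85, 21]
Insert 21: [1, 6, 6, 10, 11, 17, 21, 85]

Sorted: [1, 6, 6, 10, 11, 17, 21, 85]


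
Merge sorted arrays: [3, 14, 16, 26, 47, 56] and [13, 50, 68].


Take 3 from A
Take 13 from B
Take 14 from A
Take 16 from A
Take 26 from A
Take 47 from A
Take 50 from B
Take 56 from A

Merged: [3, 13, 14, 16, 26, 47, 50, 56, 68]


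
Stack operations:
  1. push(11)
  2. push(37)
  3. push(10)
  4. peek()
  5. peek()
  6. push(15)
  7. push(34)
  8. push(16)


push(11) -> [11]
push(37) -> [11, 37]
push(10) -> [11, 37, 10]
peek()->10
peek()->10
push(15) -> [11, 37, 10, 15]
push(34) -> [11, 37, 10, 15, 34]
push(16) -> [11, 37, 10, 15, 34, 16]

Final stack: [11, 37, 10, 15, 34, 16]


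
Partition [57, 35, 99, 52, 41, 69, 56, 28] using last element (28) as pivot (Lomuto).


Pivot: 28
Place pivot at 0: [28, 35, 99, 52, 41, 69, 56, 57]

Partitioned: [28, 35, 99, 52, 41, 69, 56, 57]


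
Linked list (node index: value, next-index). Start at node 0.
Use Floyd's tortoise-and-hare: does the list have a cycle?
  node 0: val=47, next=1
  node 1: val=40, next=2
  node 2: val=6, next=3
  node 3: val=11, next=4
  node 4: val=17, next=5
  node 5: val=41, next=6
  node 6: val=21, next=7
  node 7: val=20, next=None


Floyd's tortoise (slow, +1) and hare (fast, +2):
  init: slow=0, fast=0
  step 1: slow=1, fast=2
  step 2: slow=2, fast=4
  step 3: slow=3, fast=6
  step 4: fast 6->7->None, no cycle

Cycle: no


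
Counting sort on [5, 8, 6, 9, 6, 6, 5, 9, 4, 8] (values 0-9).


Input: [5, 8, 6, 9, 6, 6, 5, 9, 4, 8]
Counts: [0, 0, 0, 0, 1, 2, 3, 0, 2, 2]

Sorted: [4, 5, 5, 6, 6, 6, 8, 8, 9, 9]


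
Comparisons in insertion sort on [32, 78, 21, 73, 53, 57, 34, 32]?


Algorithm: insertion sort
Input: [32, 78, 21, 73, 53, 57, 34, 32]
Sorted: [21, 32, 32, 34, 53, 57, 73, 78]

22


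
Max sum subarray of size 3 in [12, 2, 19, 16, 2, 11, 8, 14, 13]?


[0:3]: 33
[1:4]: 37
[2:5]: 37
[3:6]: 29
[4:7]: 21
[5:8]: 33
[6:9]: 35

Max: 37 at [1:4]


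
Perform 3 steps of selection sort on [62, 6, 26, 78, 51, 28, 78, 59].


Initial: [62, 6, 26, 78, 51, 28, 78, 59]
Step 1: min=6 at 1
  Swap: [6, 62, 26, 78, 51, 28, 78, 59]
Step 2: min=26 at 2
  Swap: [6, 26, 62, 78, 51, 28, 78, 59]
Step 3: min=28 at 5
  Swap: [6, 26, 28, 78, 51, 62, 78, 59]

After 3 steps: [6, 26, 28, 78, 51, 62, 78, 59]


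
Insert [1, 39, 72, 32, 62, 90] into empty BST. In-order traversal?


Insert 1: root
Insert 39: R from 1
Insert 72: R from 1 -> R from 39
Insert 32: R from 1 -> L from 39
Insert 62: R from 1 -> R from 39 -> L from 72
Insert 90: R from 1 -> R from 39 -> R from 72

In-order: [1, 32, 39, 62, 72, 90]


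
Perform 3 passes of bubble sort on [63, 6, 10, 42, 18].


Initial: [63, 6, 10, 42, 18]
Pass 1: [6, 10, 42, 18, 63] (4 swaps)
Pass 2: [6, 10, 18, 42, 63] (1 swaps)
Pass 3: [6, 10, 18, 42, 63] (0 swaps)

After 3 passes: [6, 10, 18, 42, 63]


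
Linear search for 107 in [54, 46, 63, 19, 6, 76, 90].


i=0: 54!=107
i=1: 46!=107
i=2: 63!=107
i=3: 19!=107
i=4: 6!=107
i=5: 76!=107
i=6: 90!=107

Not found, 7 comps


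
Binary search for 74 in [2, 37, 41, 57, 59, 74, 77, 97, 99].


Step 1: lo=0, hi=8, mid=4, val=59
Step 2: lo=5, hi=8, mid=6, val=77
Step 3: lo=5, hi=5, mid=5, val=74

Found at index 5


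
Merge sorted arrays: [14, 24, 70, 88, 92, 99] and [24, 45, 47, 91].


Take 14 from A
Take 24 from A
Take 24 from B
Take 45 from B
Take 47 from B
Take 70 from A
Take 88 from A
Take 91 from B

Merged: [14, 24, 24, 45, 47, 70, 88, 91, 92, 99]


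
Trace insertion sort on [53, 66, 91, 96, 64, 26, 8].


Initial: [53, 66, 91, 96, 64, 26, 8]
Insert 66: [53, 66, 91, 96, 64, 26, 8]
Insert 91: [53, 66, 91, 96, 64, 26, 8]
Insert 96: [53, 66, 91, 96, 64, 26, 8]
Insert 64: [53, 64, 66, 91, 96, 26, 8]
Insert 26: [26, 53, 64, 66, 91, 96, 8]
Insert 8: [8, 26, 53, 64, 66, 91, 96]

Sorted: [8, 26, 53, 64, 66, 91, 96]


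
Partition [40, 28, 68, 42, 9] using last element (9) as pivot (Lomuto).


Pivot: 9
Place pivot at 0: [9, 28, 68, 42, 40]

Partitioned: [9, 28, 68, 42, 40]


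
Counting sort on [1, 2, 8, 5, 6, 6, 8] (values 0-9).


Input: [1, 2, 8, 5, 6, 6, 8]
Counts: [0, 1, 1, 0, 0, 1, 2, 0, 2, 0]

Sorted: [1, 2, 5, 6, 6, 8, 8]


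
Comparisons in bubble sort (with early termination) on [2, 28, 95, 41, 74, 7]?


Algorithm: bubble sort (with early termination)
Input: [2, 28, 95, 41, 74, 7]
Sorted: [2, 7, 28, 41, 74, 95]

15


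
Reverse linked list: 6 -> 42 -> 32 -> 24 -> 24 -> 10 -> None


Step 1: curr=6, set curr.next=prev(None) | reversed so far: 6
Step 2: curr=42, set curr.next=prev(6) | reversed so far: 42 -> 6
Step 3: curr=32, set curr.next=prev(42) | reversed so far: 32 -> 42 -> 6
Step 4: curr=24, set curr.next=prev(32) | reversed so far: 24 -> 32 -> 42 -> 6
Step 5: curr=24, set curr.next=prev(24) | reversed so far: 24 -> 24 -> 32 -> 42 -> 6
Step 6: curr=10, set curr.next=prev(24) | reversed so far: 10 -> 24 -> 24 -> 32 -> 42 -> 6

10 -> 24 -> 24 -> 32 -> 42 -> 6 -> None


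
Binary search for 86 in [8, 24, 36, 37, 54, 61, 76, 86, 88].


Step 1: lo=0, hi=8, mid=4, val=54
Step 2: lo=5, hi=8, mid=6, val=76
Step 3: lo=7, hi=8, mid=7, val=86

Found at index 7


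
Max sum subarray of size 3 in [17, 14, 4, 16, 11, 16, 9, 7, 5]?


[0:3]: 35
[1:4]: 34
[2:5]: 31
[3:6]: 43
[4:7]: 36
[5:8]: 32
[6:9]: 21

Max: 43 at [3:6]


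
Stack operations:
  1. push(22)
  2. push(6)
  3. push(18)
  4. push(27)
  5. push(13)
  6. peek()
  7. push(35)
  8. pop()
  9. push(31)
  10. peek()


push(22) -> [22]
push(6) -> [22, 6]
push(18) -> [22, 6, 18]
push(27) -> [22, 6, 18, 27]
push(13) -> [22, 6, 18, 27, 13]
peek()->13
push(35) -> [22, 6, 18, 27, 13, 35]
pop()->35, [22, 6, 18, 27, 13]
push(31) -> [22, 6, 18, 27, 13, 31]
peek()->31

Final stack: [22, 6, 18, 27, 13, 31]


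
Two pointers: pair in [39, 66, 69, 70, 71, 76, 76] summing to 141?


lo=0(39)+hi=6(76)=115
lo=1(66)+hi=6(76)=142
lo=1(66)+hi=5(76)=142
lo=1(66)+hi=4(71)=137
lo=2(69)+hi=4(71)=140
lo=3(70)+hi=4(71)=141

Yes: 70+71=141


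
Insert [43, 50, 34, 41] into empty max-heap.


Insert 43: [43]
Insert 50: [50, 43]
Insert 34: [50, 43, 34]
Insert 41: [50, 43, 34, 41]

Final heap: [50, 43, 34, 41]


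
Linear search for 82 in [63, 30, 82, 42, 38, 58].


i=0: 63!=82
i=1: 30!=82
i=2: 82==82 found!

Found at 2, 3 comps


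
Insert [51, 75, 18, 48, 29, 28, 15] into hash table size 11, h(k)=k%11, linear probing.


Insert 51: h=7 -> slot 7
Insert 75: h=9 -> slot 9
Insert 18: h=7, 1 probes -> slot 8
Insert 48: h=4 -> slot 4
Insert 29: h=7, 3 probes -> slot 10
Insert 28: h=6 -> slot 6
Insert 15: h=4, 1 probes -> slot 5

Table: [None, None, None, None, 48, 15, 28, 51, 18, 75, 29]


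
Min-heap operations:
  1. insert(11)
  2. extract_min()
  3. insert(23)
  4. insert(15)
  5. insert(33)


insert(11) -> [11]
extract_min()->11, []
insert(23) -> [23]
insert(15) -> [15, 23]
insert(33) -> [15, 23, 33]

Final heap: [15, 23, 33]


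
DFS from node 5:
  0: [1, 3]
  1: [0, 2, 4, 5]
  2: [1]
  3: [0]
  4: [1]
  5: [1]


Visit 5, push [1]
Visit 1, push [4, 2, 0]
Visit 0, push [3]
Visit 3, push []
Visit 2, push []
Visit 4, push []

DFS order: [5, 1, 0, 3, 2, 4]


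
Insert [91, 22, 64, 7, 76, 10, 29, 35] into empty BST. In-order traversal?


Insert 91: root
Insert 22: L from 91
Insert 64: L from 91 -> R from 22
Insert 7: L from 91 -> L from 22
Insert 76: L from 91 -> R from 22 -> R from 64
Insert 10: L from 91 -> L from 22 -> R from 7
Insert 29: L from 91 -> R from 22 -> L from 64
Insert 35: L from 91 -> R from 22 -> L from 64 -> R from 29

In-order: [7, 10, 22, 29, 35, 64, 76, 91]


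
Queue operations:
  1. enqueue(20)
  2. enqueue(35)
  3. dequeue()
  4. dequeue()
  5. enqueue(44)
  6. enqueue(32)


enqueue(20) -> [20]
enqueue(35) -> [20, 35]
dequeue()->20, [35]
dequeue()->35, []
enqueue(44) -> [44]
enqueue(32) -> [44, 32]

Final queue: [44, 32]


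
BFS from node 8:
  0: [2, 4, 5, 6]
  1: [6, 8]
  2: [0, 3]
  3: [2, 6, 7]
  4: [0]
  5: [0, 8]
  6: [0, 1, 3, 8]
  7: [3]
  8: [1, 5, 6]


Visit 8, enqueue [1, 5, 6]
Visit 1, enqueue []
Visit 5, enqueue [0]
Visit 6, enqueue [3]
Visit 0, enqueue [2, 4]
Visit 3, enqueue [7]
Visit 2, enqueue []
Visit 4, enqueue []
Visit 7, enqueue []

BFS order: [8, 1, 5, 6, 0, 3, 2, 4, 7]


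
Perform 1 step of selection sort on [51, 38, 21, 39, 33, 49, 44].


Initial: [51, 38, 21, 39, 33, 49, 44]
Step 1: min=21 at 2
  Swap: [21, 38, 51, 39, 33, 49, 44]

After 1 step: [21, 38, 51, 39, 33, 49, 44]


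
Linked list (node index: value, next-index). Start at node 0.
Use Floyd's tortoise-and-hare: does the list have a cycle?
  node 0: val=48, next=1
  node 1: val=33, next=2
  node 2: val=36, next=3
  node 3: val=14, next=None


Floyd's tortoise (slow, +1) and hare (fast, +2):
  init: slow=0, fast=0
  step 1: slow=1, fast=2
  step 2: fast 2->3->None, no cycle

Cycle: no


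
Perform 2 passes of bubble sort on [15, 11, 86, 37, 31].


Initial: [15, 11, 86, 37, 31]
Pass 1: [11, 15, 37, 31, 86] (3 swaps)
Pass 2: [11, 15, 31, 37, 86] (1 swaps)

After 2 passes: [11, 15, 31, 37, 86]


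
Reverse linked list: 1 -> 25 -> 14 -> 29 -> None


Step 1: curr=1, set curr.next=prev(None) | reversed so far: 1
Step 2: curr=25, set curr.next=prev(1) | reversed so far: 25 -> 1
Step 3: curr=14, set curr.next=prev(25) | reversed so far: 14 -> 25 -> 1
Step 4: curr=29, set curr.next=prev(14) | reversed so far: 29 -> 14 -> 25 -> 1

29 -> 14 -> 25 -> 1 -> None


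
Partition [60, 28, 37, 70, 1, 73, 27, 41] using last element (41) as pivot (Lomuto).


Pivot: 41
  28 <= 41: swap -> [28, 60, 37, 70, 1, 73, 27, 41]
  37 <= 41: swap -> [28, 37, 60, 70, 1, 73, 27, 41]
  1 <= 41: swap -> [28, 37, 1, 70, 60, 73, 27, 41]
  27 <= 41: swap -> [28, 37, 1, 27, 60, 73, 70, 41]
Place pivot at 4: [28, 37, 1, 27, 41, 73, 70, 60]

Partitioned: [28, 37, 1, 27, 41, 73, 70, 60]


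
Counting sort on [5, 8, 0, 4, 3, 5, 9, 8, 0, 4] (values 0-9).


Input: [5, 8, 0, 4, 3, 5, 9, 8, 0, 4]
Counts: [2, 0, 0, 1, 2, 2, 0, 0, 2, 1]

Sorted: [0, 0, 3, 4, 4, 5, 5, 8, 8, 9]


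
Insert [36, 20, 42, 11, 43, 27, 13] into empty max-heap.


Insert 36: [36]
Insert 20: [36, 20]
Insert 42: [42, 20, 36]
Insert 11: [42, 20, 36, 11]
Insert 43: [43, 42, 36, 11, 20]
Insert 27: [43, 42, 36, 11, 20, 27]
Insert 13: [43, 42, 36, 11, 20, 27, 13]

Final heap: [43, 42, 36, 11, 20, 27, 13]


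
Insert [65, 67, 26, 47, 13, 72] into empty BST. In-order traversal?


Insert 65: root
Insert 67: R from 65
Insert 26: L from 65
Insert 47: L from 65 -> R from 26
Insert 13: L from 65 -> L from 26
Insert 72: R from 65 -> R from 67

In-order: [13, 26, 47, 65, 67, 72]


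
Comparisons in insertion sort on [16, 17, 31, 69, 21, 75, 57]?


Algorithm: insertion sort
Input: [16, 17, 31, 69, 21, 75, 57]
Sorted: [16, 17, 21, 31, 57, 69, 75]

10


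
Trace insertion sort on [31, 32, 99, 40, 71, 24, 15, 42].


Initial: [31, 32, 99, 40, 71, 24, 15, 42]
Insert 32: [31, 32, 99, 40, 71, 24, 15, 42]
Insert 99: [31, 32, 99, 40, 71, 24, 15, 42]
Insert 40: [31, 32, 40, 99, 71, 24, 15, 42]
Insert 71: [31, 32, 40, 71, 99, 24, 15, 42]
Insert 24: [24, 31, 32, 40, 71, 99, 15, 42]
Insert 15: [15, 24, 31, 32, 40, 71, 99, 42]
Insert 42: [15, 24, 31, 32, 40, 42, 71, 99]

Sorted: [15, 24, 31, 32, 40, 42, 71, 99]


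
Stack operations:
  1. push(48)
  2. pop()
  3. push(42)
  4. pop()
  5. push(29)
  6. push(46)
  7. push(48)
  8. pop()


push(48) -> [48]
pop()->48, []
push(42) -> [42]
pop()->42, []
push(29) -> [29]
push(46) -> [29, 46]
push(48) -> [29, 46, 48]
pop()->48, [29, 46]

Final stack: [29, 46]


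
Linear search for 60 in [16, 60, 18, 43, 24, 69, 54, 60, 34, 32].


i=0: 16!=60
i=1: 60==60 found!

Found at 1, 2 comps


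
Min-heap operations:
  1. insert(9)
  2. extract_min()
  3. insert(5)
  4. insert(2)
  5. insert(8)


insert(9) -> [9]
extract_min()->9, []
insert(5) -> [5]
insert(2) -> [2, 5]
insert(8) -> [2, 5, 8]

Final heap: [2, 5, 8]


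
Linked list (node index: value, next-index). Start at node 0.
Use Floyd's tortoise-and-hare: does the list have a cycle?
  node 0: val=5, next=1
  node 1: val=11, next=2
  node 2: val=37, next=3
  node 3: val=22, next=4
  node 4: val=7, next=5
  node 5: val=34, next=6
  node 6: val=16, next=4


Floyd's tortoise (slow, +1) and hare (fast, +2):
  init: slow=0, fast=0
  step 1: slow=1, fast=2
  step 2: slow=2, fast=4
  step 3: slow=3, fast=6
  step 4: slow=4, fast=5
  step 5: slow=5, fast=4
  step 6: slow=6, fast=6
  slow == fast at node 6: cycle detected

Cycle: yes


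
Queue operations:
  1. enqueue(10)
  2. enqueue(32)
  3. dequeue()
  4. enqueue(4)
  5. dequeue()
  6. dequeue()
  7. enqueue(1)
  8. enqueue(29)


enqueue(10) -> [10]
enqueue(32) -> [10, 32]
dequeue()->10, [32]
enqueue(4) -> [32, 4]
dequeue()->32, [4]
dequeue()->4, []
enqueue(1) -> [1]
enqueue(29) -> [1, 29]

Final queue: [1, 29]


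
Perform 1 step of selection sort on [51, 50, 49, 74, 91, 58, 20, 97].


Initial: [51, 50, 49, 74, 91, 58, 20, 97]
Step 1: min=20 at 6
  Swap: [20, 50, 49, 74, 91, 58, 51, 97]

After 1 step: [20, 50, 49, 74, 91, 58, 51, 97]


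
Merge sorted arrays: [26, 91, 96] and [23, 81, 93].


Take 23 from B
Take 26 from A
Take 81 from B
Take 91 from A
Take 93 from B

Merged: [23, 26, 81, 91, 93, 96]


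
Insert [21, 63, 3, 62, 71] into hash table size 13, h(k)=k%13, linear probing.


Insert 21: h=8 -> slot 8
Insert 63: h=11 -> slot 11
Insert 3: h=3 -> slot 3
Insert 62: h=10 -> slot 10
Insert 71: h=6 -> slot 6

Table: [None, None, None, 3, None, None, 71, None, 21, None, 62, 63, None]


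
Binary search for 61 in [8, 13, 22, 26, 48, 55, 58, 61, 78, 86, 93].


Step 1: lo=0, hi=10, mid=5, val=55
Step 2: lo=6, hi=10, mid=8, val=78
Step 3: lo=6, hi=7, mid=6, val=58
Step 4: lo=7, hi=7, mid=7, val=61

Found at index 7


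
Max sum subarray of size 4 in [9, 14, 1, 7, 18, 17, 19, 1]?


[0:4]: 31
[1:5]: 40
[2:6]: 43
[3:7]: 61
[4:8]: 55

Max: 61 at [3:7]


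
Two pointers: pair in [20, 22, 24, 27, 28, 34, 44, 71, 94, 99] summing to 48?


lo=0(20)+hi=9(99)=119
lo=0(20)+hi=8(94)=114
lo=0(20)+hi=7(71)=91
lo=0(20)+hi=6(44)=64
lo=0(20)+hi=5(34)=54
lo=0(20)+hi=4(28)=48

Yes: 20+28=48


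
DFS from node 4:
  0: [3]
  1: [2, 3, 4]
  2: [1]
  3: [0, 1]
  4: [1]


Visit 4, push [1]
Visit 1, push [3, 2]
Visit 2, push []
Visit 3, push [0]
Visit 0, push []

DFS order: [4, 1, 2, 3, 0]


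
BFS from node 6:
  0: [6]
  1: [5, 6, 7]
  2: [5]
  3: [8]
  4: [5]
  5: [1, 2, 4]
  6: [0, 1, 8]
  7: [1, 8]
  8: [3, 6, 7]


Visit 6, enqueue [0, 1, 8]
Visit 0, enqueue []
Visit 1, enqueue [5, 7]
Visit 8, enqueue [3]
Visit 5, enqueue [2, 4]
Visit 7, enqueue []
Visit 3, enqueue []
Visit 2, enqueue []
Visit 4, enqueue []

BFS order: [6, 0, 1, 8, 5, 7, 3, 2, 4]


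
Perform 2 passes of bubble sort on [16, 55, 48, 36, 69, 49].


Initial: [16, 55, 48, 36, 69, 49]
Pass 1: [16, 48, 36, 55, 49, 69] (3 swaps)
Pass 2: [16, 36, 48, 49, 55, 69] (2 swaps)

After 2 passes: [16, 36, 48, 49, 55, 69]


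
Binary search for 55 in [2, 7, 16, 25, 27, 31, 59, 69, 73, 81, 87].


Step 1: lo=0, hi=10, mid=5, val=31
Step 2: lo=6, hi=10, mid=8, val=73
Step 3: lo=6, hi=7, mid=6, val=59

Not found


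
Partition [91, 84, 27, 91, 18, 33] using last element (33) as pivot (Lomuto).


Pivot: 33
  27 <= 33: swap -> [27, 84, 91, 91, 18, 33]
  18 <= 33: swap -> [27, 18, 91, 91, 84, 33]
Place pivot at 2: [27, 18, 33, 91, 84, 91]

Partitioned: [27, 18, 33, 91, 84, 91]


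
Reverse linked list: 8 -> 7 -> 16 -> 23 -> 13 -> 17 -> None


Step 1: curr=8, set curr.next=prev(None) | reversed so far: 8
Step 2: curr=7, set curr.next=prev(8) | reversed so far: 7 -> 8
Step 3: curr=16, set curr.next=prev(7) | reversed so far: 16 -> 7 -> 8
Step 4: curr=23, set curr.next=prev(16) | reversed so far: 23 -> 16 -> 7 -> 8
Step 5: curr=13, set curr.next=prev(23) | reversed so far: 13 -> 23 -> 16 -> 7 -> 8
Step 6: curr=17, set curr.next=prev(13) | reversed so far: 17 -> 13 -> 23 -> 16 -> 7 -> 8

17 -> 13 -> 23 -> 16 -> 7 -> 8 -> None


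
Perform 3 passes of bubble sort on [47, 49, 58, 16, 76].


Initial: [47, 49, 58, 16, 76]
Pass 1: [47, 49, 16, 58, 76] (1 swaps)
Pass 2: [47, 16, 49, 58, 76] (1 swaps)
Pass 3: [16, 47, 49, 58, 76] (1 swaps)

After 3 passes: [16, 47, 49, 58, 76]


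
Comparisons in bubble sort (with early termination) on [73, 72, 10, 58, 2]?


Algorithm: bubble sort (with early termination)
Input: [73, 72, 10, 58, 2]
Sorted: [2, 10, 58, 72, 73]

10


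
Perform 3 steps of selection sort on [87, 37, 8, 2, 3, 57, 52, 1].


Initial: [87, 37, 8, 2, 3, 57, 52, 1]
Step 1: min=1 at 7
  Swap: [1, 37, 8, 2, 3, 57, 52, 87]
Step 2: min=2 at 3
  Swap: [1, 2, 8, 37, 3, 57, 52, 87]
Step 3: min=3 at 4
  Swap: [1, 2, 3, 37, 8, 57, 52, 87]

After 3 steps: [1, 2, 3, 37, 8, 57, 52, 87]


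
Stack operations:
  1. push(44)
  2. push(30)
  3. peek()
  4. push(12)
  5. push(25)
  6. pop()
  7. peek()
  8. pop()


push(44) -> [44]
push(30) -> [44, 30]
peek()->30
push(12) -> [44, 30, 12]
push(25) -> [44, 30, 12, 25]
pop()->25, [44, 30, 12]
peek()->12
pop()->12, [44, 30]

Final stack: [44, 30]


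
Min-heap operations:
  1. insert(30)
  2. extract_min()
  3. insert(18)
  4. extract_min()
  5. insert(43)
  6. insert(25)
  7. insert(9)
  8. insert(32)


insert(30) -> [30]
extract_min()->30, []
insert(18) -> [18]
extract_min()->18, []
insert(43) -> [43]
insert(25) -> [25, 43]
insert(9) -> [9, 43, 25]
insert(32) -> [9, 32, 25, 43]

Final heap: [9, 32, 25, 43]


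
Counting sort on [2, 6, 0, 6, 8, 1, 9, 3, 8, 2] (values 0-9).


Input: [2, 6, 0, 6, 8, 1, 9, 3, 8, 2]
Counts: [1, 1, 2, 1, 0, 0, 2, 0, 2, 1]

Sorted: [0, 1, 2, 2, 3, 6, 6, 8, 8, 9]


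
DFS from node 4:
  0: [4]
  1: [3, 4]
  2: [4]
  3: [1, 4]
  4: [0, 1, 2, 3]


Visit 4, push [3, 2, 1, 0]
Visit 0, push []
Visit 1, push [3]
Visit 3, push []
Visit 2, push []

DFS order: [4, 0, 1, 3, 2]


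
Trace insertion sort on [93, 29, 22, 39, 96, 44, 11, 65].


Initial: [93, 29, 22, 39, 96, 44, 11, 65]
Insert 29: [29, 93, 22, 39, 96, 44, 11, 65]
Insert 22: [22, 29, 93, 39, 96, 44, 11, 65]
Insert 39: [22, 29, 39, 93, 96, 44, 11, 65]
Insert 96: [22, 29, 39, 93, 96, 44, 11, 65]
Insert 44: [22, 29, 39, 44, 93, 96, 11, 65]
Insert 11: [11, 22, 29, 39, 44, 93, 96, 65]
Insert 65: [11, 22, 29, 39, 44, 65, 93, 96]

Sorted: [11, 22, 29, 39, 44, 65, 93, 96]


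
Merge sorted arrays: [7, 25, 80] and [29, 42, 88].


Take 7 from A
Take 25 from A
Take 29 from B
Take 42 from B
Take 80 from A

Merged: [7, 25, 29, 42, 80, 88]


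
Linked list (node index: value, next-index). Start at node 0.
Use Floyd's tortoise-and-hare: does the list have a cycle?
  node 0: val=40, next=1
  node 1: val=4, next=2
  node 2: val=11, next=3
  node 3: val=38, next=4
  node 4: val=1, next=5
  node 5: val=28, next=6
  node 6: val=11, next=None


Floyd's tortoise (slow, +1) and hare (fast, +2):
  init: slow=0, fast=0
  step 1: slow=1, fast=2
  step 2: slow=2, fast=4
  step 3: slow=3, fast=6
  step 4: fast -> None, no cycle

Cycle: no


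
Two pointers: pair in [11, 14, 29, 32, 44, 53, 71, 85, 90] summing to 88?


lo=0(11)+hi=8(90)=101
lo=0(11)+hi=7(85)=96
lo=0(11)+hi=6(71)=82
lo=1(14)+hi=6(71)=85
lo=2(29)+hi=6(71)=100
lo=2(29)+hi=5(53)=82
lo=3(32)+hi=5(53)=85
lo=4(44)+hi=5(53)=97

No pair found


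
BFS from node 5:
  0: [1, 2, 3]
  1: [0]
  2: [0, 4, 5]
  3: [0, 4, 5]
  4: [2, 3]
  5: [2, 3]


Visit 5, enqueue [2, 3]
Visit 2, enqueue [0, 4]
Visit 3, enqueue []
Visit 0, enqueue [1]
Visit 4, enqueue []
Visit 1, enqueue []

BFS order: [5, 2, 3, 0, 4, 1]


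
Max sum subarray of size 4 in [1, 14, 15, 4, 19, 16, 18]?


[0:4]: 34
[1:5]: 52
[2:6]: 54
[3:7]: 57

Max: 57 at [3:7]


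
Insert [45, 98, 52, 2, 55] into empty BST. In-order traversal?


Insert 45: root
Insert 98: R from 45
Insert 52: R from 45 -> L from 98
Insert 2: L from 45
Insert 55: R from 45 -> L from 98 -> R from 52

In-order: [2, 45, 52, 55, 98]


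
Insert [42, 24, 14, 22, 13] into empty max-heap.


Insert 42: [42]
Insert 24: [42, 24]
Insert 14: [42, 24, 14]
Insert 22: [42, 24, 14, 22]
Insert 13: [42, 24, 14, 22, 13]

Final heap: [42, 24, 14, 22, 13]


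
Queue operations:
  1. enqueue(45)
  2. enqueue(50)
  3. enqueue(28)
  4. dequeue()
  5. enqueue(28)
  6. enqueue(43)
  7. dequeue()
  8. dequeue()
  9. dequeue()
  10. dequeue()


enqueue(45) -> [45]
enqueue(50) -> [45, 50]
enqueue(28) -> [45, 50, 28]
dequeue()->45, [50, 28]
enqueue(28) -> [50, 28, 28]
enqueue(43) -> [50, 28, 28, 43]
dequeue()->50, [28, 28, 43]
dequeue()->28, [28, 43]
dequeue()->28, [43]
dequeue()->43, []

Final queue: []


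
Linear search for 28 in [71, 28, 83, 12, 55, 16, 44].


i=0: 71!=28
i=1: 28==28 found!

Found at 1, 2 comps


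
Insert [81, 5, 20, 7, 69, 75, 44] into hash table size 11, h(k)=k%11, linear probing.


Insert 81: h=4 -> slot 4
Insert 5: h=5 -> slot 5
Insert 20: h=9 -> slot 9
Insert 7: h=7 -> slot 7
Insert 69: h=3 -> slot 3
Insert 75: h=9, 1 probes -> slot 10
Insert 44: h=0 -> slot 0

Table: [44, None, None, 69, 81, 5, None, 7, None, 20, 75]


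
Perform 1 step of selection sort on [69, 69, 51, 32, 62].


Initial: [69, 69, 51, 32, 62]
Step 1: min=32 at 3
  Swap: [32, 69, 51, 69, 62]

After 1 step: [32, 69, 51, 69, 62]


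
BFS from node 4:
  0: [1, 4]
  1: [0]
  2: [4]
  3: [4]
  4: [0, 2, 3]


Visit 4, enqueue [0, 2, 3]
Visit 0, enqueue [1]
Visit 2, enqueue []
Visit 3, enqueue []
Visit 1, enqueue []

BFS order: [4, 0, 2, 3, 1]


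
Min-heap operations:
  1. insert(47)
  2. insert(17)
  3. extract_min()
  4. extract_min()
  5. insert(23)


insert(47) -> [47]
insert(17) -> [17, 47]
extract_min()->17, [47]
extract_min()->47, []
insert(23) -> [23]

Final heap: [23]


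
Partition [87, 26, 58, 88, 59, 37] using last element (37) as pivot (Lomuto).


Pivot: 37
  26 <= 37: swap -> [26, 87, 58, 88, 59, 37]
Place pivot at 1: [26, 37, 58, 88, 59, 87]

Partitioned: [26, 37, 58, 88, 59, 87]


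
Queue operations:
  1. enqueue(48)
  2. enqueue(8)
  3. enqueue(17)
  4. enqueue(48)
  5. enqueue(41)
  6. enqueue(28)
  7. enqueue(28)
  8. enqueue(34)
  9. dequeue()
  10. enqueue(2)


enqueue(48) -> [48]
enqueue(8) -> [48, 8]
enqueue(17) -> [48, 8, 17]
enqueue(48) -> [48, 8, 17, 48]
enqueue(41) -> [48, 8, 17, 48, 41]
enqueue(28) -> [48, 8, 17, 48, 41, 28]
enqueue(28) -> [48, 8, 17, 48, 41, 28, 28]
enqueue(34) -> [48, 8, 17, 48, 41, 28, 28, 34]
dequeue()->48, [8, 17, 48, 41, 28, 28, 34]
enqueue(2) -> [8, 17, 48, 41, 28, 28, 34, 2]

Final queue: [8, 17, 48, 41, 28, 28, 34, 2]


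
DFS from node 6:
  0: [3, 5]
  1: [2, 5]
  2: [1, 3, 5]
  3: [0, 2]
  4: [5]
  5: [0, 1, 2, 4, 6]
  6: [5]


Visit 6, push [5]
Visit 5, push [4, 2, 1, 0]
Visit 0, push [3]
Visit 3, push [2]
Visit 2, push [1]
Visit 1, push []
Visit 4, push []

DFS order: [6, 5, 0, 3, 2, 1, 4]


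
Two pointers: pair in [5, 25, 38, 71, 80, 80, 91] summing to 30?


lo=0(5)+hi=6(91)=96
lo=0(5)+hi=5(80)=85
lo=0(5)+hi=4(80)=85
lo=0(5)+hi=3(71)=76
lo=0(5)+hi=2(38)=43
lo=0(5)+hi=1(25)=30

Yes: 5+25=30


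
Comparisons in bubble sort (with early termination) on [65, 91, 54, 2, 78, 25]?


Algorithm: bubble sort (with early termination)
Input: [65, 91, 54, 2, 78, 25]
Sorted: [2, 25, 54, 65, 78, 91]

15


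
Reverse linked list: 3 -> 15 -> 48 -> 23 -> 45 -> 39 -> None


Step 1: curr=3, set curr.next=prev(None) | reversed so far: 3
Step 2: curr=15, set curr.next=prev(3) | reversed so far: 15 -> 3
Step 3: curr=48, set curr.next=prev(15) | reversed so far: 48 -> 15 -> 3
Step 4: curr=23, set curr.next=prev(48) | reversed so far: 23 -> 48 -> 15 -> 3
Step 5: curr=45, set curr.next=prev(23) | reversed so far: 45 -> 23 -> 48 -> 15 -> 3
Step 6: curr=39, set curr.next=prev(45) | reversed so far: 39 -> 45 -> 23 -> 48 -> 15 -> 3

39 -> 45 -> 23 -> 48 -> 15 -> 3 -> None


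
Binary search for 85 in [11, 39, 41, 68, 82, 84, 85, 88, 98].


Step 1: lo=0, hi=8, mid=4, val=82
Step 2: lo=5, hi=8, mid=6, val=85

Found at index 6


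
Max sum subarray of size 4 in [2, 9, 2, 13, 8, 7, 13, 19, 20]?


[0:4]: 26
[1:5]: 32
[2:6]: 30
[3:7]: 41
[4:8]: 47
[5:9]: 59

Max: 59 at [5:9]


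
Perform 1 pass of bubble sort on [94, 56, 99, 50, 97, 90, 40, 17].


Initial: [94, 56, 99, 50, 97, 90, 40, 17]
Pass 1: [56, 94, 50, 97, 90, 40, 17, 99] (6 swaps)

After 1 pass: [56, 94, 50, 97, 90, 40, 17, 99]


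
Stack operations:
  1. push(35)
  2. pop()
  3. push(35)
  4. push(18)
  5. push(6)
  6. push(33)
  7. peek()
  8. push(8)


push(35) -> [35]
pop()->35, []
push(35) -> [35]
push(18) -> [35, 18]
push(6) -> [35, 18, 6]
push(33) -> [35, 18, 6, 33]
peek()->33
push(8) -> [35, 18, 6, 33, 8]

Final stack: [35, 18, 6, 33, 8]


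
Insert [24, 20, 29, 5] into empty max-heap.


Insert 24: [24]
Insert 20: [24, 20]
Insert 29: [29, 20, 24]
Insert 5: [29, 20, 24, 5]

Final heap: [29, 20, 24, 5]


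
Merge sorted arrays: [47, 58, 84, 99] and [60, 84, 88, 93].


Take 47 from A
Take 58 from A
Take 60 from B
Take 84 from A
Take 84 from B
Take 88 from B
Take 93 from B

Merged: [47, 58, 60, 84, 84, 88, 93, 99]


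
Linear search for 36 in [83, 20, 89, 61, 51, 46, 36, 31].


i=0: 83!=36
i=1: 20!=36
i=2: 89!=36
i=3: 61!=36
i=4: 51!=36
i=5: 46!=36
i=6: 36==36 found!

Found at 6, 7 comps


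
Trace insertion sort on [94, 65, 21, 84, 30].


Initial: [94, 65, 21, 84, 30]
Insert 65: [65, 94, 21, 84, 30]
Insert 21: [21, 65, 94, 84, 30]
Insert 84: [21, 65, 84, 94, 30]
Insert 30: [21, 30, 65, 84, 94]

Sorted: [21, 30, 65, 84, 94]


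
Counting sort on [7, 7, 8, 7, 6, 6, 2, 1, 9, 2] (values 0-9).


Input: [7, 7, 8, 7, 6, 6, 2, 1, 9, 2]
Counts: [0, 1, 2, 0, 0, 0, 2, 3, 1, 1]

Sorted: [1, 2, 2, 6, 6, 7, 7, 7, 8, 9]


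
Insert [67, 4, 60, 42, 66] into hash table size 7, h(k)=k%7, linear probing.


Insert 67: h=4 -> slot 4
Insert 4: h=4, 1 probes -> slot 5
Insert 60: h=4, 2 probes -> slot 6
Insert 42: h=0 -> slot 0
Insert 66: h=3 -> slot 3

Table: [42, None, None, 66, 67, 4, 60]


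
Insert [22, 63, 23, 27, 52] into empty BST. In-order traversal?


Insert 22: root
Insert 63: R from 22
Insert 23: R from 22 -> L from 63
Insert 27: R from 22 -> L from 63 -> R from 23
Insert 52: R from 22 -> L from 63 -> R from 23 -> R from 27

In-order: [22, 23, 27, 52, 63]


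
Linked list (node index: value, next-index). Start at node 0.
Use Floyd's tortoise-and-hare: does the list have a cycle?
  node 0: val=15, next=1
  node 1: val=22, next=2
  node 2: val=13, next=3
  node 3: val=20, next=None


Floyd's tortoise (slow, +1) and hare (fast, +2):
  init: slow=0, fast=0
  step 1: slow=1, fast=2
  step 2: fast 2->3->None, no cycle

Cycle: no


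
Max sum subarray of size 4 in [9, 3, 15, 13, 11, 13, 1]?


[0:4]: 40
[1:5]: 42
[2:6]: 52
[3:7]: 38

Max: 52 at [2:6]


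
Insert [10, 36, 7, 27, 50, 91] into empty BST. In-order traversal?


Insert 10: root
Insert 36: R from 10
Insert 7: L from 10
Insert 27: R from 10 -> L from 36
Insert 50: R from 10 -> R from 36
Insert 91: R from 10 -> R from 36 -> R from 50

In-order: [7, 10, 27, 36, 50, 91]


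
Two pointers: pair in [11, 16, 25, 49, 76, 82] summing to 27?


lo=0(11)+hi=5(82)=93
lo=0(11)+hi=4(76)=87
lo=0(11)+hi=3(49)=60
lo=0(11)+hi=2(25)=36
lo=0(11)+hi=1(16)=27

Yes: 11+16=27


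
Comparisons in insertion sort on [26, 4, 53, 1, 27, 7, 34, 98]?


Algorithm: insertion sort
Input: [26, 4, 53, 1, 27, 7, 34, 98]
Sorted: [1, 4, 7, 26, 27, 34, 53, 98]

14


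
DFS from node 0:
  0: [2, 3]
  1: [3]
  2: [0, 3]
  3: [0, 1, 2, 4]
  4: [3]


Visit 0, push [3, 2]
Visit 2, push [3]
Visit 3, push [4, 1]
Visit 1, push []
Visit 4, push []

DFS order: [0, 2, 3, 1, 4]


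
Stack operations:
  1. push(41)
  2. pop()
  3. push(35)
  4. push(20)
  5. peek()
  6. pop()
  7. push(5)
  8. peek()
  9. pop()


push(41) -> [41]
pop()->41, []
push(35) -> [35]
push(20) -> [35, 20]
peek()->20
pop()->20, [35]
push(5) -> [35, 5]
peek()->5
pop()->5, [35]

Final stack: [35]


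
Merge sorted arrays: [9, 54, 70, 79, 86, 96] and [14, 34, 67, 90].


Take 9 from A
Take 14 from B
Take 34 from B
Take 54 from A
Take 67 from B
Take 70 from A
Take 79 from A
Take 86 from A
Take 90 from B

Merged: [9, 14, 34, 54, 67, 70, 79, 86, 90, 96]


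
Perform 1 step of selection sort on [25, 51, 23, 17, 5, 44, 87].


Initial: [25, 51, 23, 17, 5, 44, 87]
Step 1: min=5 at 4
  Swap: [5, 51, 23, 17, 25, 44, 87]

After 1 step: [5, 51, 23, 17, 25, 44, 87]


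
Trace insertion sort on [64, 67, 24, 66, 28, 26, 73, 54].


Initial: [64, 67, 24, 66, 28, 26, 73, 54]
Insert 67: [64, 67, 24, 66, 28, 26, 73, 54]
Insert 24: [24, 64, 67, 66, 28, 26, 73, 54]
Insert 66: [24, 64, 66, 67, 28, 26, 73, 54]
Insert 28: [24, 28, 64, 66, 67, 26, 73, 54]
Insert 26: [24, 26, 28, 64, 66, 67, 73, 54]
Insert 73: [24, 26, 28, 64, 66, 67, 73, 54]
Insert 54: [24, 26, 28, 54, 64, 66, 67, 73]

Sorted: [24, 26, 28, 54, 64, 66, 67, 73]


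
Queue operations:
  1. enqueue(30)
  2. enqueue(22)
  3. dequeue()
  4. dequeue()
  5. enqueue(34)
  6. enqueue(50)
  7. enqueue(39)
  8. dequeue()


enqueue(30) -> [30]
enqueue(22) -> [30, 22]
dequeue()->30, [22]
dequeue()->22, []
enqueue(34) -> [34]
enqueue(50) -> [34, 50]
enqueue(39) -> [34, 50, 39]
dequeue()->34, [50, 39]

Final queue: [50, 39]


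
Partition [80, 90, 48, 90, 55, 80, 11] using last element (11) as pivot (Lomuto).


Pivot: 11
Place pivot at 0: [11, 90, 48, 90, 55, 80, 80]

Partitioned: [11, 90, 48, 90, 55, 80, 80]


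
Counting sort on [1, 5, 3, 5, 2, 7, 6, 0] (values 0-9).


Input: [1, 5, 3, 5, 2, 7, 6, 0]
Counts: [1, 1, 1, 1, 0, 2, 1, 1, 0, 0]

Sorted: [0, 1, 2, 3, 5, 5, 6, 7]


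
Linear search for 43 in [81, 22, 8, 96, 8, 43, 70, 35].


i=0: 81!=43
i=1: 22!=43
i=2: 8!=43
i=3: 96!=43
i=4: 8!=43
i=5: 43==43 found!

Found at 5, 6 comps


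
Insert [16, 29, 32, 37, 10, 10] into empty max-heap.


Insert 16: [16]
Insert 29: [29, 16]
Insert 32: [32, 16, 29]
Insert 37: [37, 32, 29, 16]
Insert 10: [37, 32, 29, 16, 10]
Insert 10: [37, 32, 29, 16, 10, 10]

Final heap: [37, 32, 29, 16, 10, 10]


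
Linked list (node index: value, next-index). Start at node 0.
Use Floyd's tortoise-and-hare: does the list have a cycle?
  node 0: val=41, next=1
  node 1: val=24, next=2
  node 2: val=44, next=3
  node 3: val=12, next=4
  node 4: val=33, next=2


Floyd's tortoise (slow, +1) and hare (fast, +2):
  init: slow=0, fast=0
  step 1: slow=1, fast=2
  step 2: slow=2, fast=4
  step 3: slow=3, fast=3
  slow == fast at node 3: cycle detected

Cycle: yes


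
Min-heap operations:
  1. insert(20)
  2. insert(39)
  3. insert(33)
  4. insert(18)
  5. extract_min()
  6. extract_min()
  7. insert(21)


insert(20) -> [20]
insert(39) -> [20, 39]
insert(33) -> [20, 39, 33]
insert(18) -> [18, 20, 33, 39]
extract_min()->18, [20, 39, 33]
extract_min()->20, [33, 39]
insert(21) -> [21, 39, 33]

Final heap: [21, 39, 33]


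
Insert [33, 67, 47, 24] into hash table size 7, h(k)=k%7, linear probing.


Insert 33: h=5 -> slot 5
Insert 67: h=4 -> slot 4
Insert 47: h=5, 1 probes -> slot 6
Insert 24: h=3 -> slot 3

Table: [None, None, None, 24, 67, 33, 47]
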